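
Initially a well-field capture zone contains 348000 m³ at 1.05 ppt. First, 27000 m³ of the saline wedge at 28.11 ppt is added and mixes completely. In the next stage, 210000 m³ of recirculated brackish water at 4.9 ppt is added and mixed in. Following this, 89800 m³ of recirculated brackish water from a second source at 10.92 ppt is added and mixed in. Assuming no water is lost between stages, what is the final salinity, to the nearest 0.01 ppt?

4.64 ppt

Mass of salt is conserved:
Initial salt = 348,000×1.05 = 365,400
After stage 1: salt = 365,400 + 27,000×28.11 = 1,124,370; volume = 375,000 m³; S = 2.998 ppt
After stage 2: salt = 1,124,370 + 210,000×4.9 = 2,153,370; volume = 585,000 m³; S = 3.681 ppt
After stage 3: salt = 2,153,370 + 89,800×10.92 = 3,133,986; volume = 674,800 m³
S = 3,133,986 / 674,800 = 4.6443 ppt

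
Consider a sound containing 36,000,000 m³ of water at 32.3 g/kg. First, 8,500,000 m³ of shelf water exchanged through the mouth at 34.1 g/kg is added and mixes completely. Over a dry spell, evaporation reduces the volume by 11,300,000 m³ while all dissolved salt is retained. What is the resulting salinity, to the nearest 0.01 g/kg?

43.75 g/kg

After mixing: salt = 36,000,000×32.3 + 8,500,000×34.1 = 1,452,650,000; volume = 44,500,000 m³
After evaporation: salt unchanged = 1,452,650,000; volume = 44,500,000 − 11,300,000 = 33,200,000 m³
S = 1,452,650,000 / 33,200,000 = 43.7545 g/kg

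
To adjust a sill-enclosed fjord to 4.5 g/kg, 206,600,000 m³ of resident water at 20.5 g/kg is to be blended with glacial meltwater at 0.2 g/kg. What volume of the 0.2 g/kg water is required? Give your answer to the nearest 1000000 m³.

769000000 m³

Salt balance: 206,600,000×20.5 + V×0.2 = (206,600,000+V)×4.5
4,235,300,000 + 0.2V = 929,700,000 + 4.5V
3,305,600,000 = 4.3V
V = 768,744,186.05 m³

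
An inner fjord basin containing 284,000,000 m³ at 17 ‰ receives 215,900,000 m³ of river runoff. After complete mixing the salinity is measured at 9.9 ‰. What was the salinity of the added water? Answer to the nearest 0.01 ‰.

Salt balance: 284,000,000×17 + 215,900,000×S = 499,900,000×9.9
4,828,000,000 + 215,900,000·S = 4,949,010,000
S = (4,949,010,000 − 4,828,000,000) / 215,900,000 = 0.5605 ‰

0.56 ‰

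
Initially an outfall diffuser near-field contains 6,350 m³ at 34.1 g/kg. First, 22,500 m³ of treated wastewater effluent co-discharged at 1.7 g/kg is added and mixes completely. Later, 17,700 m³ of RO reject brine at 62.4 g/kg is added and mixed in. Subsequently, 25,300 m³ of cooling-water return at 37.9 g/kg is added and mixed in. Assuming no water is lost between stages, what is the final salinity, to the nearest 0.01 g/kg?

32.26 g/kg

By conservation of dissolved salt,
Initial salt = 6,350×34.1 = 216,535
After stage 1: salt = 216,535 + 22,500×1.7 = 254,785; volume = 28,850 m³; S = 8.831 g/kg
After stage 2: salt = 254,785 + 17,700×62.4 = 1,359,265; volume = 46,550 m³; S = 29.2 g/kg
After stage 3: salt = 1,359,265 + 25,300×37.9 = 2,318,135; volume = 71,850 m³
S = 2,318,135 / 71,850 = 32.2635 g/kg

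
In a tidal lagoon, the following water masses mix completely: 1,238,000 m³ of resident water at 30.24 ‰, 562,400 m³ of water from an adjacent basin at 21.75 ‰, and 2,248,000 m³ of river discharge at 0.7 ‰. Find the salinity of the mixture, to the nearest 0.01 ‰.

Weighted by volume,
salt = 1,238,000×30.24 + 562,400×21.75 + 2,248,000×0.7 = 37,437,120 + 12,232,200 + 1,573,600 = 51,242,920
volume = 1,238,000 + 562,400 + 2,248,000 = 4,048,400 m³
S = 51,242,920 / 4,048,400 = 12.6576 ‰

12.66 ‰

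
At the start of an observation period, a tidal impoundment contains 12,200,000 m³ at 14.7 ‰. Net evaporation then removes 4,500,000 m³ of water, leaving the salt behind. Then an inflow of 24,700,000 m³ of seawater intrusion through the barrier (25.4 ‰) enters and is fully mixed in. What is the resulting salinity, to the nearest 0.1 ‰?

24.9 ‰

After evaporation: salt = 12,200,000×14.7 = 179,340,000; volume = 12,200,000 − 4,500,000 = 7,700,000 m³
After mixing: salt = 179,340,000 + 24,700,000×25.4 = 806,720,000; volume = 7,700,000 + 24,700,000 = 32,400,000 m³
S = 806,720,000 / 32,400,000 = 24.8988 ‰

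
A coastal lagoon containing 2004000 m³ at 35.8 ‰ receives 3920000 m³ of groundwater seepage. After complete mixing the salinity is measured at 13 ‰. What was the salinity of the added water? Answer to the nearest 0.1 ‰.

1.3 ‰

Salt balance: 2,004,000×35.8 + 3,920,000×S = 5,924,000×13
71,743,200 + 3,920,000·S = 77,012,000
S = (77,012,000 − 71,743,200) / 3,920,000 = 1.3441 ‰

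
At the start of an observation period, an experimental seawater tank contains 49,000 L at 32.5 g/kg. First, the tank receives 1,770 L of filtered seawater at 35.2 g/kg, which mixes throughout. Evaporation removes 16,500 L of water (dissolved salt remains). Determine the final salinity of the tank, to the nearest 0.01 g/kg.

48.29 g/kg

After mixing: salt = 49,000×32.5 + 1,770×35.2 = 1,654,804; volume = 50,770 L
After evaporation: salt unchanged = 1,654,804; volume = 50,770 − 16,500 = 34,270 L
S = 1,654,804 / 34,270 = 48.2872 g/kg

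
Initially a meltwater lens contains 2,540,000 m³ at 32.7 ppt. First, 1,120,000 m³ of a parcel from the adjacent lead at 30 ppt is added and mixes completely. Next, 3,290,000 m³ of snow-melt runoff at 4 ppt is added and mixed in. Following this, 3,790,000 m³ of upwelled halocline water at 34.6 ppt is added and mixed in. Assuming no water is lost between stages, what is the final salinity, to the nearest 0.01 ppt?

Total salt / total volume:
Initial salt = 2,540,000×32.7 = 83,058,000
After stage 1: salt = 83,058,000 + 1,120,000×30 = 116,658,000; volume = 3,660,000 m³; S = 31.874 ppt
After stage 2: salt = 116,658,000 + 3,290,000×4 = 129,818,000; volume = 6,950,000 m³; S = 18.679 ppt
After stage 3: salt = 129,818,000 + 3,790,000×34.6 = 260,952,000; volume = 10,740,000 m³
S = 260,952,000 / 10,740,000 = 24.2972 ppt

24.30 ppt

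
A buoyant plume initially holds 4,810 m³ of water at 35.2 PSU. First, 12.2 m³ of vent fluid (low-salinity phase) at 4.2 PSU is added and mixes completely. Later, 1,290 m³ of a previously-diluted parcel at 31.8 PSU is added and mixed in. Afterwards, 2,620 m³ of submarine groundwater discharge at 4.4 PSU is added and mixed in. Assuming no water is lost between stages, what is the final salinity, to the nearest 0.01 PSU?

By conservation of dissolved salt,
Initial salt = 4,810×35.2 = 169,312
After stage 1: salt = 169,312 + 12.2×4.2 = 169,363.24; volume = 4,822.2 m³; S = 35.122 PSU
After stage 2: salt = 169,363.24 + 1,290×31.8 = 210,385.24; volume = 6,112.2 m³; S = 34.421 PSU
After stage 3: salt = 210,385.24 + 2,620×4.4 = 221,913.24; volume = 8,732.2 m³
S = 221,913.24 / 8,732.2 = 25.4132 PSU

25.41 PSU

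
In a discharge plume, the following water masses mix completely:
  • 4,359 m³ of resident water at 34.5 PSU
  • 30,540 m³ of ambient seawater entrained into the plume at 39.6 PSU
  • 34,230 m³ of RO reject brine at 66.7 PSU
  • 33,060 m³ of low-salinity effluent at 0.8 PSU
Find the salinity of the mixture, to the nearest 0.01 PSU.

Weighted by volume,
salt = 4,359×34.5 + 30,540×39.6 + 34,230×66.7 + 33,060×0.8 = 150,385.5 + 1,209,384 + 2,283,141 + 26,448 = 3,669,358.5
volume = 4,359 + 30,540 + 34,230 + 33,060 = 102,189 m³
S = 3,669,358.5 / 102,189 = 35.9076 PSU

35.91 PSU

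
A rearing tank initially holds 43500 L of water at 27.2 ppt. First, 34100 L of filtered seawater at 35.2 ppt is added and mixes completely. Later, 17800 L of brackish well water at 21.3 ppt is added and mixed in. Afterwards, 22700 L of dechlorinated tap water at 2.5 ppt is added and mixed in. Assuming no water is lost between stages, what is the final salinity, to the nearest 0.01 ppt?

Salt balance:
Initial salt = 43,500×27.2 = 1,183,200
After stage 1: salt = 1,183,200 + 34,100×35.2 = 2,383,520; volume = 77,600 L; S = 30.715 ppt
After stage 2: salt = 2,383,520 + 17,800×21.3 = 2,762,660; volume = 95,400 L; S = 28.959 ppt
After stage 3: salt = 2,762,660 + 22,700×2.5 = 2,819,410; volume = 118,100 L
S = 2,819,410 / 118,100 = 23.8731 ppt

23.87 ppt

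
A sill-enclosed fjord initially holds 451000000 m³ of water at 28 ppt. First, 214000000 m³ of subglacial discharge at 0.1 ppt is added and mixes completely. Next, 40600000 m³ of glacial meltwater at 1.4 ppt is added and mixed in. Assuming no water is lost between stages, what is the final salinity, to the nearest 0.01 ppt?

18.01 ppt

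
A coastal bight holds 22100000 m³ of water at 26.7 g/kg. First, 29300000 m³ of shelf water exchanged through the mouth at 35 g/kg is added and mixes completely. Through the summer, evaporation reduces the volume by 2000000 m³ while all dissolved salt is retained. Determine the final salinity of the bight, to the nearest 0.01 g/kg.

32.70 g/kg

After mixing: salt = 22,100,000×26.7 + 29,300,000×35 = 1,615,570,000; volume = 51,400,000 m³
After evaporation: salt unchanged = 1,615,570,000; volume = 51,400,000 − 2,000,000 = 49,400,000 m³
S = 1,615,570,000 / 49,400,000 = 32.7038 g/kg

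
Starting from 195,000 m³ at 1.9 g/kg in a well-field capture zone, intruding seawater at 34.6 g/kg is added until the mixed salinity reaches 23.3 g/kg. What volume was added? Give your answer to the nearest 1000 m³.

Salt balance: 195,000×1.9 + V×34.6 = (195,000+V)×23.3
370,500 + 34.6V = 4,543,500 + 23.3V
4,173,000 = 11.3V
V = 369,292.04 m³

369000 m³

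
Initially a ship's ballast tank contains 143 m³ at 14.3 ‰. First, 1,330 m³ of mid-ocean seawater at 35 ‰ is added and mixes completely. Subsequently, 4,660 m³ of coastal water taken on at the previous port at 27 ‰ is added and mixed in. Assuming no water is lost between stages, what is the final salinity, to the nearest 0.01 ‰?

28.44 ‰

Salt balance:
Initial salt = 143×14.3 = 2,044.9
After stage 1: salt = 2,044.9 + 1,330×35 = 48,594.9; volume = 1,473 m³; S = 32.99 ‰
After stage 2: salt = 48,594.9 + 4,660×27 = 174,414.9; volume = 6,133 m³
S = 174,414.9 / 6,133 = 28.4388 ‰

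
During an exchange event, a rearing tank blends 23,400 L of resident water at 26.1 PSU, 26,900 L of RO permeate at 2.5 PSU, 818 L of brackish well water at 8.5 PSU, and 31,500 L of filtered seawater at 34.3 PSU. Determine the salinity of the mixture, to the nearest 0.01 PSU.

Total salt / total volume:
salt = 23,400×26.1 + 26,900×2.5 + 818×8.5 + 31,500×34.3 = 610,740 + 67,250 + 6,953 + 1,080,450 = 1,765,393
volume = 23,400 + 26,900 + 818 + 31,500 = 82,618 L
S = 1,765,393 / 82,618 = 21.3681 PSU

21.37 PSU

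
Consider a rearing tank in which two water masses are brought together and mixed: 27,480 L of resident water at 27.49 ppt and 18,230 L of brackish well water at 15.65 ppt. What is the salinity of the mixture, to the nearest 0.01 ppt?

22.77 ppt

Total salt / total volume:
salt = 27,480×27.49 + 18,230×15.65 = 755,425.2 + 285,299.5 = 1,040,724.7
volume = 27,480 + 18,230 = 45,710 L
S = 1,040,724.7 / 45,710 = 22.768 ppt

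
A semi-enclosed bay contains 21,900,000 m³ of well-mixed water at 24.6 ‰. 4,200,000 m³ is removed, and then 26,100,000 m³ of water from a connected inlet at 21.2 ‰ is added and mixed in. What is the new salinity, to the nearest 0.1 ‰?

Remaining after removal: 17,700,000 m³ at 24.6 ‰ (salt = 435,420,000)
After addition: salt = 435,420,000 + 26,100,000×21.2 = 988,740,000; volume = 43,800,000 m³
S = 988,740,000 / 43,800,000 = 22.574 ‰

22.6 ‰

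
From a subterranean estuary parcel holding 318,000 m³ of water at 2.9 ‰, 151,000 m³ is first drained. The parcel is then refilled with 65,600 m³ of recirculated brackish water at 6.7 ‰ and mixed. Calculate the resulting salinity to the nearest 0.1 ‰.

Remaining after removal: 167,000 m³ at 2.9 ‰ (salt = 484,300)
After addition: salt = 484,300 + 65,600×6.7 = 923,820; volume = 232,600 m³
S = 923,820 / 232,600 = 3.9717 ‰

4.0 ‰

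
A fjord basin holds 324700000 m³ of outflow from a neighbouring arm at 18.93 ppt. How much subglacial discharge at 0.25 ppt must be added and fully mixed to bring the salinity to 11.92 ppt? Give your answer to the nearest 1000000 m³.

Salt balance: 324,700,000×18.93 + V×0.25 = (324,700,000+V)×11.92
6,146,571,000 + 0.25V = 3,870,424,000 + 11.92V
2,276,147,000 = 11.67V
V = 195,042,587.83 m³

195000000 m³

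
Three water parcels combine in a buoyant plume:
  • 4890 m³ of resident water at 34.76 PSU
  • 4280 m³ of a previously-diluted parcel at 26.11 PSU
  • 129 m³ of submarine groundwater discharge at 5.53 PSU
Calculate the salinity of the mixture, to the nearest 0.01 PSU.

By conservation of dissolved salt,
salt = 4,890×34.76 + 4,280×26.11 + 129×5.53 = 169,976.4 + 111,750.8 + 713.37 = 282,440.57
volume = 4,890 + 4,280 + 129 = 9,299 m³
S = 282,440.57 / 9,299 = 30.3732 PSU

30.37 PSU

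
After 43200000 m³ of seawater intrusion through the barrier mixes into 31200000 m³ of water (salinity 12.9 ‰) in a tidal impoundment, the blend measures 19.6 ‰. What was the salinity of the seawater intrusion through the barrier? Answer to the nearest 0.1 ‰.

Salt balance: 31,200,000×12.9 + 43,200,000×S = 74,400,000×19.6
402,480,000 + 43,200,000·S = 1,458,240,000
S = (1,458,240,000 − 402,480,000) / 43,200,000 = 24.4389 ‰

24.4 ‰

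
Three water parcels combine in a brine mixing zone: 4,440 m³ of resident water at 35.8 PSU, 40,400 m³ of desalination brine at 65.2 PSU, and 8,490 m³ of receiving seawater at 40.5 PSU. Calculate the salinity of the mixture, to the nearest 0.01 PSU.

58.82 PSU

Total salt / total volume:
salt = 4,440×35.8 + 40,400×65.2 + 8,490×40.5 = 158,952 + 2,634,080 + 343,845 = 3,136,877
volume = 4,440 + 40,400 + 8,490 = 53,330 m³
S = 3,136,877 / 53,330 = 58.8201 PSU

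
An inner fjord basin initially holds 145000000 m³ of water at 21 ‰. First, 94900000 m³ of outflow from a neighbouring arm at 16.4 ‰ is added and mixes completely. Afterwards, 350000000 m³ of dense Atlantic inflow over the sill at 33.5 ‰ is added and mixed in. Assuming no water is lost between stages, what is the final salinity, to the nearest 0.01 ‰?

By conservation of dissolved salt,
Initial salt = 145,000,000×21 = 3,045,000,000
After stage 1: salt = 3,045,000,000 + 94,900,000×16.4 = 4,601,360,000; volume = 239,900,000 m³; S = 19.18 ‰
After stage 2: salt = 4,601,360,000 + 350,000,000×33.5 = 16,326,360,000; volume = 589,900,000 m³
S = 16,326,360,000 / 589,900,000 = 27.6765 ‰

27.68 ‰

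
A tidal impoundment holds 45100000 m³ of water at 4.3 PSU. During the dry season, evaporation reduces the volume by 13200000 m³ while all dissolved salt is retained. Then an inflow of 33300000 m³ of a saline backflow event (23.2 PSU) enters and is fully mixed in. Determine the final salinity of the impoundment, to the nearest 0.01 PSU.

After evaporation: salt = 45,100,000×4.3 = 193,930,000; volume = 45,100,000 − 13,200,000 = 31,900,000 m³
After mixing: salt = 193,930,000 + 33,300,000×23.2 = 966,490,000; volume = 31,900,000 + 33,300,000 = 65,200,000 m³
S = 966,490,000 / 65,200,000 = 14.8235 PSU

14.82 PSU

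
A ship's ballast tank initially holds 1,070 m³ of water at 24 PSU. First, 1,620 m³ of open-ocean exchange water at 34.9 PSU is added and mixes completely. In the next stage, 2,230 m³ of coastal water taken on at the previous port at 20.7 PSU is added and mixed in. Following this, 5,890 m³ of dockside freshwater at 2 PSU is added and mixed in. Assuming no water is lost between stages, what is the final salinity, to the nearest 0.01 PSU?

Total salt / total volume:
Initial salt = 1,070×24 = 25,680
After stage 1: salt = 25,680 + 1,620×34.9 = 82,218; volume = 2,690 m³; S = 30.564 PSU
After stage 2: salt = 82,218 + 2,230×20.7 = 128,379; volume = 4,920 m³; S = 26.093 PSU
After stage 3: salt = 128,379 + 5,890×2 = 140,159; volume = 10,810 m³
S = 140,159 / 10,810 = 12.9657 PSU

12.97 PSU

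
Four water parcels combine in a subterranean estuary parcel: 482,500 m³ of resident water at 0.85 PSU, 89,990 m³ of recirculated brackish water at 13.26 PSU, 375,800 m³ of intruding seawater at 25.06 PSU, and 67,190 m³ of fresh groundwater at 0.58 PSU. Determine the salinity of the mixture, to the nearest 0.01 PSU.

Salt balance:
salt = 482,500×0.85 + 89,990×13.26 + 375,800×25.06 + 67,190×0.58 = 410,125 + 1,193,267.4 + 9,417,548 + 38,970.2 = 11,059,910.6
volume = 482,500 + 89,990 + 375,800 + 67,190 = 1,015,480 m³
S = 11,059,910.6 / 1,015,480 = 10.8913 PSU

10.89 PSU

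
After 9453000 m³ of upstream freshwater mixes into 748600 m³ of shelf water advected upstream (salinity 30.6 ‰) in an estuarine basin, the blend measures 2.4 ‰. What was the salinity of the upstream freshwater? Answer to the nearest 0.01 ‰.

0.17 ‰

Salt balance: 748,600×30.6 + 9,453,000×S = 10,201,600×2.4
22,907,160 + 9,453,000·S = 24,483,840
S = (24,483,840 − 22,907,160) / 9,453,000 = 0.1668 ‰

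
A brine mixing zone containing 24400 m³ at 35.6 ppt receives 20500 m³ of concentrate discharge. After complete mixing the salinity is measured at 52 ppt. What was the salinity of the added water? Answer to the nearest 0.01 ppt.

71.52 ppt

Salt balance: 24,400×35.6 + 20,500×S = 44,900×52
868,640 + 20,500·S = 2,334,800
S = (2,334,800 − 868,640) / 20,500 = 71.52 ppt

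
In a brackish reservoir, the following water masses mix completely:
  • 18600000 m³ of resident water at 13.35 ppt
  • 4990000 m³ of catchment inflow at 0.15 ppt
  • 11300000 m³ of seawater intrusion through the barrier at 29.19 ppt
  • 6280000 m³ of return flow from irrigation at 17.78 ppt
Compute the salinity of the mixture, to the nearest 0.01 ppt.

16.77 ppt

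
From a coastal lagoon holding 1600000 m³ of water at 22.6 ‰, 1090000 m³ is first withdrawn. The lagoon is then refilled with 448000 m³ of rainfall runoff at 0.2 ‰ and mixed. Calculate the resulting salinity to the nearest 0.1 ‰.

Remaining after removal: 510,000 m³ at 22.6 ‰ (salt = 11,526,000)
After addition: salt = 11,526,000 + 448,000×0.2 = 11,615,600; volume = 958,000 m³
S = 11,615,600 / 958,000 = 12.1248 ‰

12.1 ‰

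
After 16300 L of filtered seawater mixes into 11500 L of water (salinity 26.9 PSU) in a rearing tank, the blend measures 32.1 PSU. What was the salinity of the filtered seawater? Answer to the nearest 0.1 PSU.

35.8 PSU

Salt balance: 11,500×26.9 + 16,300×S = 27,800×32.1
309,350 + 16,300·S = 892,380
S = (892,380 − 309,350) / 16,300 = 35.7687 PSU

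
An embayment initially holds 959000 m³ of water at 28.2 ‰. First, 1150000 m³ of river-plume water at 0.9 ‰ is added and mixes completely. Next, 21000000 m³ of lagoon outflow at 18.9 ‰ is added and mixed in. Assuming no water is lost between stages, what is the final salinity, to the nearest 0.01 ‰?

18.39 ‰

Mass of salt is conserved:
Initial salt = 959,000×28.2 = 27,043,800
After stage 1: salt = 27,043,800 + 1,150,000×0.9 = 28,078,800; volume = 2,109,000 m³; S = 13.314 ‰
After stage 2: salt = 28,078,800 + 21,000,000×18.9 = 424,978,800; volume = 23,109,000 m³
S = 424,978,800 / 23,109,000 = 18.3902 ‰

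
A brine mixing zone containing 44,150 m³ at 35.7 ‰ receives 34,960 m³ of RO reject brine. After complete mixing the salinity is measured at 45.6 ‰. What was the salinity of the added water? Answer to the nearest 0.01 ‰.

58.10 ‰

Salt balance: 44,150×35.7 + 34,960×S = 79,110×45.6
1,576,155 + 34,960·S = 3,607,416
S = (3,607,416 − 1,576,155) / 34,960 = 58.1024 ‰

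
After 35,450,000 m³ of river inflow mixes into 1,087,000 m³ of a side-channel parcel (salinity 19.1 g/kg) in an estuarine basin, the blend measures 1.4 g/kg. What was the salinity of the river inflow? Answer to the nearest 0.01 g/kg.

0.86 g/kg

Salt balance: 1,087,000×19.1 + 35,450,000×S = 36,537,000×1.4
20,761,700 + 35,450,000·S = 51,151,800
S = (51,151,800 − 20,761,700) / 35,450,000 = 0.8573 g/kg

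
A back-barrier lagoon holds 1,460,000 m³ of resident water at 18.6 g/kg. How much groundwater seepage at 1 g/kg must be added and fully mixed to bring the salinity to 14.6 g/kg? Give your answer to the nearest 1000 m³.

Salt balance: 1,460,000×18.6 + V×1 = (1,460,000+V)×14.6
27,156,000 + 1V = 21,316,000 + 14.6V
5,840,000 = 13.6V
V = 429,411.76 m³

429000 m³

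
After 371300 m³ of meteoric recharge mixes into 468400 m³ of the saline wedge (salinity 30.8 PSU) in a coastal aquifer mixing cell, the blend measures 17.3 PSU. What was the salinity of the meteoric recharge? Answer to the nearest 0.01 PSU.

Salt balance: 468,400×30.8 + 371,300×S = 839,700×17.3
14,426,720 + 371,300·S = 14,526,810
S = (14,526,810 − 14,426,720) / 371,300 = 0.2696 PSU

0.27 PSU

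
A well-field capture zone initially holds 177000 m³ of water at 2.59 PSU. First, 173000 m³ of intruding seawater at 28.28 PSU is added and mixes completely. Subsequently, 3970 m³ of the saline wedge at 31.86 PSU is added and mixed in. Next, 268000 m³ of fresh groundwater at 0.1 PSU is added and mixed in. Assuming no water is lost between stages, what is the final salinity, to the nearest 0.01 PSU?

8.85 PSU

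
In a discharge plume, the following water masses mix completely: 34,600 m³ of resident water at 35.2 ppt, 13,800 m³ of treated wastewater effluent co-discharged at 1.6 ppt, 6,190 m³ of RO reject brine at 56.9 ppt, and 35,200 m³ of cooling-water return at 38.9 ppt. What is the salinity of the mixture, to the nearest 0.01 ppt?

32.98 ppt

Conserving salt mass:
salt = 34,600×35.2 + 13,800×1.6 + 6,190×56.9 + 35,200×38.9 = 1,217,920 + 22,080 + 352,211 + 1,369,280 = 2,961,491
volume = 34,600 + 13,800 + 6,190 + 35,200 = 89,790 m³
S = 2,961,491 / 89,790 = 32.9824 ppt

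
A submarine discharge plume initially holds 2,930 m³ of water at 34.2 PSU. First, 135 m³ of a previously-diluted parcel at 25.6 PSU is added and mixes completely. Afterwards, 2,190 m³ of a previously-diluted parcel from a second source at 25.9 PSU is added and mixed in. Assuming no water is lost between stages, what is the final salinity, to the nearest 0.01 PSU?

Weighted by volume,
Initial salt = 2,930×34.2 = 100,206
After stage 1: salt = 100,206 + 135×25.6 = 103,662; volume = 3,065 m³; S = 33.821 PSU
After stage 2: salt = 103,662 + 2,190×25.9 = 160,383; volume = 5,255 m³
S = 160,383 / 5,255 = 30.5201 PSU

30.52 PSU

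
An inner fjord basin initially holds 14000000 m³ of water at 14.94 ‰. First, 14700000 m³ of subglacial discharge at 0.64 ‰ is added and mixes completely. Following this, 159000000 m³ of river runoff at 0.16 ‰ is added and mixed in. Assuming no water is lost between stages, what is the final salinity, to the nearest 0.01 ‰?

Salt balance:
Initial salt = 14,000,000×14.94 = 209,160,000
After stage 1: salt = 209,160,000 + 14,700,000×0.64 = 218,568,000; volume = 28,700,000 m³; S = 7.616 ‰
After stage 2: salt = 218,568,000 + 159,000,000×0.16 = 244,008,000; volume = 187,700,000 m³
S = 244,008,000 / 187,700,000 = 1.3 ‰

1.30 ‰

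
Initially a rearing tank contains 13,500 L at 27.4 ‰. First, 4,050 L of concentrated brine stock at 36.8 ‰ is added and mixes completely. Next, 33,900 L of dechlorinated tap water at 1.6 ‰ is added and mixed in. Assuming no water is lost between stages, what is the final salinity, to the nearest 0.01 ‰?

11.14 ‰

Total salt / total volume:
Initial salt = 13,500×27.4 = 369,900
After stage 1: salt = 369,900 + 4,050×36.8 = 518,940; volume = 17,550 L; S = 29.569 ‰
After stage 2: salt = 518,940 + 33,900×1.6 = 573,180; volume = 51,450 L
S = 573,180 / 51,450 = 11.1405 ‰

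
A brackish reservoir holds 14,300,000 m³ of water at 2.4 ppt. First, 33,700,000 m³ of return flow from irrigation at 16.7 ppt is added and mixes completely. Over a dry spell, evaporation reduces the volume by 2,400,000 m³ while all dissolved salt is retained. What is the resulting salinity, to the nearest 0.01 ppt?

After mixing: salt = 14,300,000×2.4 + 33,700,000×16.7 = 597,110,000; volume = 48,000,000 m³
After evaporation: salt unchanged = 597,110,000; volume = 48,000,000 − 2,400,000 = 45,600,000 m³
S = 597,110,000 / 45,600,000 = 13.0945 ppt

13.09 ppt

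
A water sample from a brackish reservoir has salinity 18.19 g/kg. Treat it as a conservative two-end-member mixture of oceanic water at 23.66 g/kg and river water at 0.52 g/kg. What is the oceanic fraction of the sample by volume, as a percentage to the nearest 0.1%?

Let g be the oceanic fraction. Salt balance per unit volume:
g×23.66 + (1−g)×0.52 = 18.19
g = (18.19 − 0.52) / (23.66 − 0.52) = 17.67/23.14 = 0.7636

76.4%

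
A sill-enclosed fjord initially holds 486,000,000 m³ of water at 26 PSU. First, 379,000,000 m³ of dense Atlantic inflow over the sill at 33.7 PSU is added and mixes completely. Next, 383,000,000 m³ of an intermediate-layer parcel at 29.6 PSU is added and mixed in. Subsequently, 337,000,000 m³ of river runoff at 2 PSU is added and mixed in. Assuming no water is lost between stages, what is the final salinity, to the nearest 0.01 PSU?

23.61 PSU

Weighted by volume,
Initial salt = 486,000,000×26 = 12,636,000,000
After stage 1: salt = 12,636,000,000 + 379,000,000×33.7 = 25,408,300,000; volume = 865,000,000 m³; S = 29.374 PSU
After stage 2: salt = 25,408,300,000 + 383,000,000×29.6 = 36,745,100,000; volume = 1,248,000,000 m³; S = 29.443 PSU
After stage 3: salt = 36,745,100,000 + 337,000,000×2 = 37,419,100,000; volume = 1,585,000,000 m³
S = 37,419,100,000 / 1,585,000,000 = 23.6083 PSU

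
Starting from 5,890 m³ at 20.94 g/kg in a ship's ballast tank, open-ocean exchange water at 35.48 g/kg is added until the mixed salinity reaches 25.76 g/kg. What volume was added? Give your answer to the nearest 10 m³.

2920 m³

Salt balance: 5,890×20.94 + V×35.48 = (5,890+V)×25.76
123,336.6 + 35.48V = 151,726.4 + 25.76V
28,389.8 = 9.72V
V = 2,920.76 m³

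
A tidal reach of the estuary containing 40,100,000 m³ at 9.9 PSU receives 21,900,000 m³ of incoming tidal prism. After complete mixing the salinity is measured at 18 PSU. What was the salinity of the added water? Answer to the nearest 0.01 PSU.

Salt balance: 40,100,000×9.9 + 21,900,000×S = 62,000,000×18
396,990,000 + 21,900,000·S = 1,116,000,000
S = (1,116,000,000 − 396,990,000) / 21,900,000 = 32.8315 PSU

32.83 PSU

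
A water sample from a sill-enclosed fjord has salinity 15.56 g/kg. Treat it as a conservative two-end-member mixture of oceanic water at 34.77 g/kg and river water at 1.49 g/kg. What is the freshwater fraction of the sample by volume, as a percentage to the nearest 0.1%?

57.7%

Let f be the freshwater fraction. Salt balance per unit volume:
f×1.49 + (1−f)×34.77 = 15.56
f = (34.77 − 15.56) / (34.77 − 1.49) = 19.21/33.28 = 0.5772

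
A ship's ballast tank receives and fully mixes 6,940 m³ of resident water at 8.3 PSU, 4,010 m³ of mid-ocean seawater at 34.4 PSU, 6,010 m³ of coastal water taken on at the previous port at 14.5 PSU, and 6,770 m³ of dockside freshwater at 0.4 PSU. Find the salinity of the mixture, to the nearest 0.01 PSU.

12.03 PSU

Weighted by volume,
salt = 6,940×8.3 + 4,010×34.4 + 6,010×14.5 + 6,770×0.4 = 57,602 + 137,944 + 87,145 + 2,708 = 285,399
volume = 6,940 + 4,010 + 6,010 + 6,770 = 23,730 m³
S = 285,399 / 23,730 = 12.0269 PSU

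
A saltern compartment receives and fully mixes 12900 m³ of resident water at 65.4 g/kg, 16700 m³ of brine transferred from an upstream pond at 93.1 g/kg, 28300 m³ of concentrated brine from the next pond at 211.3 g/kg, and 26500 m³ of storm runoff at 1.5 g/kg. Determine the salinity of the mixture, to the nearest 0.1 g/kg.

99.7 g/kg

Total salt / total volume:
salt = 12,900×65.4 + 16,700×93.1 + 28,300×211.3 + 26,500×1.5 = 843,660 + 1,554,770 + 5,979,790 + 39,750 = 8,417,970
volume = 12,900 + 16,700 + 28,300 + 26,500 = 84,400 m³
S = 8,417,970 / 84,400 = 99.739 g/kg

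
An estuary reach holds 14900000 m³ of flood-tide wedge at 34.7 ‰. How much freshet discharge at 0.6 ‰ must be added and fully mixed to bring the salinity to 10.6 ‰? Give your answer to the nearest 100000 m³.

Salt balance: 14,900,000×34.7 + V×0.6 = (14,900,000+V)×10.6
517,030,000 + 0.6V = 157,940,000 + 10.6V
359,090,000 = 10V
V = 35,909,000 m³

35900000 m³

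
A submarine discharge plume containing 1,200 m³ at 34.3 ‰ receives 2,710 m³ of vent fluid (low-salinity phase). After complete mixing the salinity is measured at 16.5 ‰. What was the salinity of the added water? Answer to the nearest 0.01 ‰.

Salt balance: 1,200×34.3 + 2,710×S = 3,910×16.5
41,160 + 2,710·S = 64,515
S = (64,515 − 41,160) / 2,710 = 8.6181 ‰

8.62 ‰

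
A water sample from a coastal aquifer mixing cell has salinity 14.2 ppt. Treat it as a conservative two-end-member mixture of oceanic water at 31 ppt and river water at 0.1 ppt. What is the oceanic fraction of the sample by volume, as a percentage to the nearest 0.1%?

Let g be the oceanic fraction. Salt balance per unit volume:
g×31 + (1−g)×0.1 = 14.2
g = (14.2 − 0.1) / (31 − 0.1) = 14.1/30.9 = 0.4563

45.6%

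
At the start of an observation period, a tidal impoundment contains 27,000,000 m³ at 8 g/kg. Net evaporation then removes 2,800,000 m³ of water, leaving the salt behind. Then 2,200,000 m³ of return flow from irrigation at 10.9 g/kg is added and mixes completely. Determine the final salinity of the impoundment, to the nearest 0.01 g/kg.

After evaporation: salt = 27,000,000×8 = 216,000,000; volume = 27,000,000 − 2,800,000 = 24,200,000 m³
After mixing: salt = 216,000,000 + 2,200,000×10.9 = 239,980,000; volume = 24,200,000 + 2,200,000 = 26,400,000 m³
S = 239,980,000 / 26,400,000 = 9.0902 g/kg

9.09 g/kg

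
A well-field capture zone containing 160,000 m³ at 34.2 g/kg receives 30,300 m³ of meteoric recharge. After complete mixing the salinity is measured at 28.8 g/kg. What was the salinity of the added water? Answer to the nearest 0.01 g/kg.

0.29 g/kg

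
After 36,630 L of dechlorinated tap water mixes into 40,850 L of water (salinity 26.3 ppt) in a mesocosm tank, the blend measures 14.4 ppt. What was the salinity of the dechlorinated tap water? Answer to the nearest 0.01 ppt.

1.13 ppt

Salt balance: 40,850×26.3 + 36,630×S = 77,480×14.4
1,074,355 + 36,630·S = 1,115,712
S = (1,115,712 − 1,074,355) / 36,630 = 1.129 ppt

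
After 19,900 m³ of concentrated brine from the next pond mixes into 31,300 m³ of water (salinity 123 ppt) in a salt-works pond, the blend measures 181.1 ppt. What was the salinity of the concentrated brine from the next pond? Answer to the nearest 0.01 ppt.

272.48 ppt

Salt balance: 31,300×123 + 19,900×S = 51,200×181.1
3,849,900 + 19,900·S = 9,272,320
S = (9,272,320 − 3,849,900) / 19,900 = 272.4834 ppt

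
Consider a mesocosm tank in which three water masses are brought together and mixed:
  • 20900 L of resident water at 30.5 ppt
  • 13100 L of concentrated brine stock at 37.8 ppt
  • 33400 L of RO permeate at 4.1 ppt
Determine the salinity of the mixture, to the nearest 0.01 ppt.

18.84 ppt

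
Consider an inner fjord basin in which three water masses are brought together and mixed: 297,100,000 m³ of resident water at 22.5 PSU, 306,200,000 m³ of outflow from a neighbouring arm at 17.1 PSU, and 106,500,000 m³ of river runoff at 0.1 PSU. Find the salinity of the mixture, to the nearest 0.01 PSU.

Weighted by volume,
salt = 297,100,000×22.5 + 306,200,000×17.1 + 106,500,000×0.1 = 6,684,750,000 + 5,236,020,000 + 10,650,000 = 11,931,420,000
volume = 297,100,000 + 306,200,000 + 106,500,000 = 709,800,000 m³
S = 11,931,420,000 / 709,800,000 = 16.8096 PSU

16.81 PSU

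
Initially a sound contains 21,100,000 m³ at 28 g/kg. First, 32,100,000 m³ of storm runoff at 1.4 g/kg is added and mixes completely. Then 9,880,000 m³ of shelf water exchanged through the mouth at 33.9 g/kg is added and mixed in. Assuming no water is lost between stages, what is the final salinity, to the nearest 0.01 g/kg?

15.39 g/kg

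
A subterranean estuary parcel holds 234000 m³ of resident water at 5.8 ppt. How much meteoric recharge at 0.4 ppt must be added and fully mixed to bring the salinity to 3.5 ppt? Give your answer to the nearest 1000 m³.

174000 m³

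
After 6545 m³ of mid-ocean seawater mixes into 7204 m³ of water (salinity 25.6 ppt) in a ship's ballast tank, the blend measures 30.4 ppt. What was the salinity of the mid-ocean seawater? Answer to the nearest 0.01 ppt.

Salt balance: 7,204×25.6 + 6,545×S = 13,749×30.4
184,422.4 + 6,545·S = 417,969.6
S = (417,969.6 − 184,422.4) / 6,545 = 35.6833 ppt

35.68 ppt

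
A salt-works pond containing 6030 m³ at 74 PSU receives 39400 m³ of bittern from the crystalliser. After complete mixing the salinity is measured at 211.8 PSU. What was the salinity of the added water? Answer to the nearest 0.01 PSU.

Salt balance: 6,030×74 + 39,400×S = 45,430×211.8
446,220 + 39,400·S = 9,622,074
S = (9,622,074 − 446,220) / 39,400 = 232.8897 PSU

232.89 PSU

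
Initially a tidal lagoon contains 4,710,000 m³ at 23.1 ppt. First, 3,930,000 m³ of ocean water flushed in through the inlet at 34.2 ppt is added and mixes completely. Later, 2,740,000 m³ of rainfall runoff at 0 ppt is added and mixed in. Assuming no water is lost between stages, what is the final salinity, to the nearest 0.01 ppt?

By conservation of dissolved salt,
Initial salt = 4,710,000×23.1 = 108,801,000
After stage 1: salt = 108,801,000 + 3,930,000×34.2 = 243,207,000; volume = 8,640,000 m³; S = 28.149 ppt
After stage 2: salt = 243,207,000 + 2,740,000×0 = 243,207,000; volume = 11,380,000 m³
S = 243,207,000 / 11,380,000 = 21.3714 ppt

21.37 ppt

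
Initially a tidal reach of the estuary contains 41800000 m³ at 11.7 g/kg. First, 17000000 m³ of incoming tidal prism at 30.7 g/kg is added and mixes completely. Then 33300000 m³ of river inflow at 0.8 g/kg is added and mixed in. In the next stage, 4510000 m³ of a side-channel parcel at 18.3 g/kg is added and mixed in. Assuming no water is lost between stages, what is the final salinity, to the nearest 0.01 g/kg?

Conserving salt mass:
Initial salt = 41,800,000×11.7 = 489,060,000
After stage 1: salt = 489,060,000 + 17,000,000×30.7 = 1,010,960,000; volume = 58,800,000 m³; S = 17.193 g/kg
After stage 2: salt = 1,010,960,000 + 33,300,000×0.8 = 1,037,600,000; volume = 92,100,000 m³; S = 11.266 g/kg
After stage 3: salt = 1,037,600,000 + 4,510,000×18.3 = 1,120,133,000; volume = 96,610,000 m³
S = 1,120,133,000 / 96,610,000 = 11.5944 g/kg

11.59 g/kg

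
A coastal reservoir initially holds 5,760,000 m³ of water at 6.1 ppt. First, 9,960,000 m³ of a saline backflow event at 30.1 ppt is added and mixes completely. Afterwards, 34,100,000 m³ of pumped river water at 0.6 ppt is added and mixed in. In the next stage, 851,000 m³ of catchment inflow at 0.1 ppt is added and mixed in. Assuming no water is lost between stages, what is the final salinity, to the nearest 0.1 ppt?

Total salt / total volume:
Initial salt = 5,760,000×6.1 = 35,136,000
After stage 1: salt = 35,136,000 + 9,960,000×30.1 = 334,932,000; volume = 15,720,000 m³; S = 21.306 ppt
After stage 2: salt = 334,932,000 + 34,100,000×0.6 = 355,392,000; volume = 49,820,000 m³; S = 7.134 ppt
After stage 3: salt = 355,392,000 + 851,000×0.1 = 355,477,100; volume = 50,671,000 m³
S = 355,477,100 / 50,671,000 = 7.0154 ppt

7.0 ppt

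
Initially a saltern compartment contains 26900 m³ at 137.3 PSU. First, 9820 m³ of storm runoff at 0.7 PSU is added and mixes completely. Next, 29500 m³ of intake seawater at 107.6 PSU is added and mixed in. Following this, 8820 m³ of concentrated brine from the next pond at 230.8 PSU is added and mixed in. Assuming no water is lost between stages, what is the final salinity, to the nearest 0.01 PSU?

Total salt / total volume:
Initial salt = 26,900×137.3 = 3,693,370
After stage 1: salt = 3,693,370 + 9,820×0.7 = 3,700,244; volume = 36,720 m³; S = 100.769 PSU
After stage 2: salt = 3,700,244 + 29,500×107.6 = 6,874,444; volume = 66,220 m³; S = 103.812 PSU
After stage 3: salt = 6,874,444 + 8,820×230.8 = 8,910,100; volume = 75,040 m³
S = 8,910,100 / 75,040 = 118.738 PSU

118.74 PSU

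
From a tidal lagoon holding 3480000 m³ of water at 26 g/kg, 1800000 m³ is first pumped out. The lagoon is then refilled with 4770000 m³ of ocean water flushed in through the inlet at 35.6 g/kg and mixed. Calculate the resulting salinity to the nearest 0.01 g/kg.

33.10 g/kg

Remaining after removal: 1,680,000 m³ at 26 g/kg (salt = 43,680,000)
After addition: salt = 43,680,000 + 4,770,000×35.6 = 213,492,000; volume = 6,450,000 m³
S = 213,492,000 / 6,450,000 = 33.0995 g/kg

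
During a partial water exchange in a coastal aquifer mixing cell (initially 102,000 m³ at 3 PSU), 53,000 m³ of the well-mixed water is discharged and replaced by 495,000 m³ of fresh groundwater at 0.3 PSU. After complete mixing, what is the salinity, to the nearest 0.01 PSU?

0.54 PSU

Remaining after removal: 49,000 m³ at 3 PSU (salt = 147,000)
After addition: salt = 147,000 + 495,000×0.3 = 295,500; volume = 544,000 m³
S = 295,500 / 544,000 = 0.5432 PSU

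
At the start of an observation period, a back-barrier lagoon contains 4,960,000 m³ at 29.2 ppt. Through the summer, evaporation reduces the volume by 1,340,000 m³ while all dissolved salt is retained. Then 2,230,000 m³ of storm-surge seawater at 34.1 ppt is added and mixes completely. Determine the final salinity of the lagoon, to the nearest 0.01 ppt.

After evaporation: salt = 4,960,000×29.2 = 144,832,000; volume = 4,960,000 − 1,340,000 = 3,620,000 m³
After mixing: salt = 144,832,000 + 2,230,000×34.1 = 220,875,000; volume = 3,620,000 + 2,230,000 = 5,850,000 m³
S = 220,875,000 / 5,850,000 = 37.7564 ppt

37.76 ppt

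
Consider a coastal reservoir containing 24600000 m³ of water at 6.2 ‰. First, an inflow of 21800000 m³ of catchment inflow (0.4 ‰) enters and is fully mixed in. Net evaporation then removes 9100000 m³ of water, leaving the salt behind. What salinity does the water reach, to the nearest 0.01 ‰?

4.32 ‰

After mixing: salt = 24,600,000×6.2 + 21,800,000×0.4 = 161,240,000; volume = 46,400,000 m³
After evaporation: salt unchanged = 161,240,000; volume = 46,400,000 − 9,100,000 = 37,300,000 m³
S = 161,240,000 / 37,300,000 = 4.3228 ‰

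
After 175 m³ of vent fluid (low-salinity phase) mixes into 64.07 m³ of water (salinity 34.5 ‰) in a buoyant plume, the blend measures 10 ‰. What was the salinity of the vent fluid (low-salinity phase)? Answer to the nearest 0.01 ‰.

1.03 ‰

Salt balance: 64.07×34.5 + 175×S = 239.07×10
2,210.415 + 175·S = 2,390.7
S = (2,390.7 − 2,210.415) / 175 = 1.0302 ‰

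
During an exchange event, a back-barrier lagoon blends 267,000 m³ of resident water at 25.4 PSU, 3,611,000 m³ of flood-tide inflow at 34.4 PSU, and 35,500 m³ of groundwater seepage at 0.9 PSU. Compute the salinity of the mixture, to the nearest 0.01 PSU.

Mass of salt is conserved:
salt = 267,000×25.4 + 3,611,000×34.4 + 35,500×0.9 = 6,781,800 + 124,218,400 + 31,950 = 131,032,150
volume = 267,000 + 3,611,000 + 35,500 = 3,913,500 m³
S = 131,032,150 / 3,913,500 = 33.4821 PSU

33.48 PSU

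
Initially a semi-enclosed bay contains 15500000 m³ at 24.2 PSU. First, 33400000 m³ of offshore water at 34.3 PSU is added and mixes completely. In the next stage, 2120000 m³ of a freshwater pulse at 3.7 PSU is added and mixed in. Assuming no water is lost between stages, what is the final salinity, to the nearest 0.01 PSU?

29.96 PSU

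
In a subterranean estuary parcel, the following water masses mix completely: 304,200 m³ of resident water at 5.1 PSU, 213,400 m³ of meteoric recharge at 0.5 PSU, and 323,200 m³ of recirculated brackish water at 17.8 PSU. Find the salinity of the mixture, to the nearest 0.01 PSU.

Total salt / total volume:
salt = 304,200×5.1 + 213,400×0.5 + 323,200×17.8 = 1,551,420 + 106,700 + 5,752,960 = 7,411,080
volume = 304,200 + 213,400 + 323,200 = 840,800 m³
S = 7,411,080 / 840,800 = 8.8143 PSU

8.81 PSU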